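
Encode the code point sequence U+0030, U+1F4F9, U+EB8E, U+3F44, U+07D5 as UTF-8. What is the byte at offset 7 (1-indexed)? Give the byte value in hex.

0xAE

1-indexed offset 7 is 0-indexed offset 6.
U+0030 → 1-byte form 30 at offsets 0–0.
U+1F4F9 → 4-byte form F0 9F 93 B9 at offsets 1–4.
U+EB8E → 3-byte form EE AE 8E at offsets 5–7.
Offset 6 falls in char 3's range; it's byte 2 of EE AE 8E = 0xAE.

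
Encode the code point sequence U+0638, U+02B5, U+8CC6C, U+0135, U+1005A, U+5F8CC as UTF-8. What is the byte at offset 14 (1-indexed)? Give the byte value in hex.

0x9A

1-indexed offset 14 is 0-indexed offset 13.
U+0638 → 2-byte form D8 B8 at offsets 0–1.
U+02B5 → 2-byte form CA B5 at offsets 2–3.
U+8CC6C → 4-byte form F2 8C B1 AC at offsets 4–7.
U+0135 → 2-byte form C4 B5 at offsets 8–9.
U+1005A → 4-byte form F0 90 81 9A at offsets 10–13.
Offset 13 falls in char 5's range; it's byte 4 of F0 90 81 9A = 0x9A.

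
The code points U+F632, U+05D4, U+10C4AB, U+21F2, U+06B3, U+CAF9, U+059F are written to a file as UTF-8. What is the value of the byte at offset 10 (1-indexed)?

1-indexed offset 10 is 0-indexed offset 9.
U+F632 → 3-byte form EF 98 B2 at offsets 0–2.
U+05D4 → 2-byte form D7 94 at offsets 3–4.
U+10C4AB → 4-byte form F4 8C 92 AB at offsets 5–8.
U+21F2 → 3-byte form E2 87 B2 at offsets 9–11.
Offset 9 falls in char 4's range; it's byte 1 of E2 87 B2 = 0xE2.

0xE2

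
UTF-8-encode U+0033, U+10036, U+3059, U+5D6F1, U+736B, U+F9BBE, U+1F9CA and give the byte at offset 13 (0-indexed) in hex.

U+0033 → 1-byte form 33 at offsets 0–0.
U+10036 → 4-byte form F0 90 80 B6 at offsets 1–4.
U+3059 → 3-byte form E3 81 99 at offsets 5–7.
U+5D6F1 → 4-byte form F1 9D 9B B1 at offsets 8–11.
U+736B → 3-byte form E7 8D AB at offsets 12–14.
Offset 13 falls in char 5's range; it's byte 2 of E7 8D AB = 0x8D.

0x8D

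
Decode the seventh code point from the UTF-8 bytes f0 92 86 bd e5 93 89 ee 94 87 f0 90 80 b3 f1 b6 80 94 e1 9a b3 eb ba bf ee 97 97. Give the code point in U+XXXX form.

Offset 0: leading byte 0xF0 = 11110000 → 4-byte char #1 = F0 92 86 BD.
Offset 4: leading byte 0xE5 = 11100101 → 3-byte char #2 = E5 93 89.
Offset 7: leading byte 0xEE = 11101110 → 3-byte char #3 = EE 94 87.
Offset 10: leading byte 0xF0 = 11110000 → 4-byte char #4 = F0 90 80 B3.
Offset 14: leading byte 0xF1 = 11110001 → 4-byte char #5 = F1 B6 80 94.
Offset 18: leading byte 0xE1 = 11100001 → 3-byte char #6 = E1 9A B3.
Offset 21: leading byte 0xEB = 11101011 → 3-byte char #7 = EB BA BF.
Leading byte 0xEB = 11101011 matches 1110xxxx → 3-byte sequence.
Byte 1: 0xEB = 11101011, payload 1011 (4 bits).
Byte 2: 0xBA = 10111010 (10xxxxxx ✓), payload 111010.
Byte 3: 0xBF = 10111111 (10xxxxxx ✓), payload 111111.
Concatenate: 1011111010111111 = 0xBEBF (16 bits → U+BEBF).

U+BEBF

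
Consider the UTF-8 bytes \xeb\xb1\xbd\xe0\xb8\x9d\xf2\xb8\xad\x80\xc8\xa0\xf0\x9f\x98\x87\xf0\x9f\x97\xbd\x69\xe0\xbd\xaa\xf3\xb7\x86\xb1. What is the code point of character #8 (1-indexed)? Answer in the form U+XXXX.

U+0F6A

Offset 0: leading byte 0xEB = 11101011 → 3-byte char #1 = EB B1 BD.
Offset 3: leading byte 0xE0 = 11100000 → 3-byte char #2 = E0 B8 9D.
Offset 6: leading byte 0xF2 = 11110010 → 4-byte char #3 = F2 B8 AD 80.
Offset 10: leading byte 0xC8 = 11001000 → 2-byte char #4 = C8 A0.
Offset 12: leading byte 0xF0 = 11110000 → 4-byte char #5 = F0 9F 98 87.
Offset 16: leading byte 0xF0 = 11110000 → 4-byte char #6 = F0 9F 97 BD.
Offset 20: leading byte 0x69 = 01101001 → 1-byte char #7 = 69.
Offset 21: leading byte 0xE0 = 11100000 → 3-byte char #8 = E0 BD AA.
Leading byte 0xE0 = 11100000 matches 1110xxxx → 3-byte sequence.
Byte 1: 0xE0 = 11100000, payload 0000 (4 bits).
Byte 2: 0xBD = 10111101 (10xxxxxx ✓), payload 111101.
Byte 3: 0xAA = 10101010 (10xxxxxx ✓), payload 101010.
Concatenate: 0000111101101010 = 0xF6A (16 bits → U+0F6A).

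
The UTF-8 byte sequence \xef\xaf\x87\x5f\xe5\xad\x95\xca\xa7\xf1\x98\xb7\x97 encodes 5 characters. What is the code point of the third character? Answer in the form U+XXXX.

Offset 0: leading byte 0xEF = 11101111 → 3-byte char #1 = EF AF 87.
Offset 3: leading byte 0x5F = 01011111 → 1-byte char #2 = 5F.
Offset 4: leading byte 0xE5 = 11100101 → 3-byte char #3 = E5 AD 95.
Leading byte 0xE5 = 11100101 matches 1110xxxx → 3-byte sequence.
Byte 1: 0xE5 = 11100101, payload 0101 (4 bits).
Byte 2: 0xAD = 10101101 (10xxxxxx ✓), payload 101101.
Byte 3: 0x95 = 10010101 (10xxxxxx ✓), payload 010101.
Concatenate: 0101101101010101 = 0x5B55 (16 bits → U+5B55).

U+5B55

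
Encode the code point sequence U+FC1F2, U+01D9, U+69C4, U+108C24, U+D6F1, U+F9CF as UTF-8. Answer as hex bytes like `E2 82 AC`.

F3 BC 87 B2 C7 99 E6 A7 84 F4 88 B0 A4 ED 9B B1 EF A7 8F

U+FC1F2: 4-byte form → F3 BC 87 B2.
U+01D9: 2-byte form → C7 99.
U+69C4: 3-byte form → E6 A7 84.
U+108C24: 4-byte form → F4 88 B0 A4.
U+D6F1: 3-byte form → ED 9B B1.
U+F9CF: 3-byte form → EF A7 8F.
Concatenated (19 bytes): F3 BC 87 B2 C7 99 E6 A7 84 F4 88 B0 A4 ED 9B B1 EF A7 8F.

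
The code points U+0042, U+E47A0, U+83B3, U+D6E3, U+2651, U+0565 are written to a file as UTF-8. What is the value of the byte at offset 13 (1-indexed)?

1-indexed offset 13 is 0-indexed offset 12.
U+0042 → 1-byte form 42 at offsets 0–0.
U+E47A0 → 4-byte form F3 A4 9E A0 at offsets 1–4.
U+83B3 → 3-byte form E8 8E B3 at offsets 5–7.
U+D6E3 → 3-byte form ED 9B A3 at offsets 8–10.
U+2651 → 3-byte form E2 99 91 at offsets 11–13.
Offset 12 falls in char 5's range; it's byte 2 of E2 99 91 = 0x99.

0x99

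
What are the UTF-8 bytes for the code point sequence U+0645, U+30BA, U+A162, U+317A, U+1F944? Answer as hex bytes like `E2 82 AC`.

D9 85 E3 82 BA EA 85 A2 E3 85 BA F0 9F A5 84

U+0645: 2-byte form → D9 85.
U+30BA: 3-byte form → E3 82 BA.
U+A162: 3-byte form → EA 85 A2.
U+317A: 3-byte form → E3 85 BA.
U+1F944: 4-byte form → F0 9F A5 84.
Concatenated (15 bytes): D9 85 E3 82 BA EA 85 A2 E3 85 BA F0 9F A5 84.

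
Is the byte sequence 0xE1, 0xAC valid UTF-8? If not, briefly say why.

Leading byte 0xE1 = 11100001 → 3-byte form, but only 2 bytes are present.

invalid (sequence truncated)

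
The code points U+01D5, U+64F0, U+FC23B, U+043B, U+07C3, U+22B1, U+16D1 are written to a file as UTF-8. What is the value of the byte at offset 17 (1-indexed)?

1-indexed offset 17 is 0-indexed offset 16.
U+01D5 → 2-byte form C7 95 at offsets 0–1.
U+64F0 → 3-byte form E6 93 B0 at offsets 2–4.
U+FC23B → 4-byte form F3 BC 88 BB at offsets 5–8.
U+043B → 2-byte form D0 BB at offsets 9–10.
U+07C3 → 2-byte form DF 83 at offsets 11–12.
U+22B1 → 3-byte form E2 8A B1 at offsets 13–15.
U+16D1 → 3-byte form E1 9B 91 at offsets 16–18.
Offset 16 falls in char 7's range; it's byte 1 of E1 9B 91 = 0xE1.

0xE1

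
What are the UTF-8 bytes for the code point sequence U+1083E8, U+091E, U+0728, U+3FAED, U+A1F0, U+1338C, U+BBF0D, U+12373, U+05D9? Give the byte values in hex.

U+1083E8: 4-byte form → F4 88 8F A8.
U+091E: 3-byte form → E0 A4 9E.
U+0728: 2-byte form → DC A8.
U+3FAED: 4-byte form → F0 BF AB AD.
U+A1F0: 3-byte form → EA 87 B0.
U+1338C: 4-byte form → F0 93 8E 8C.
U+BBF0D: 4-byte form → F2 BB BC 8D.
U+12373: 4-byte form → F0 92 8D B3.
U+05D9: 2-byte form → D7 99.
Concatenated (30 bytes): F4 88 8F A8 E0 A4 9E DC A8 F0 BF AB AD EA 87 B0 F0 93 8E 8C F2 BB BC 8D F0 92 8D B3 D7 99.

F4 88 8F A8 E0 A4 9E DC A8 F0 BF AB AD EA 87 B0 F0 93 8E 8C F2 BB BC 8D F0 92 8D B3 D7 99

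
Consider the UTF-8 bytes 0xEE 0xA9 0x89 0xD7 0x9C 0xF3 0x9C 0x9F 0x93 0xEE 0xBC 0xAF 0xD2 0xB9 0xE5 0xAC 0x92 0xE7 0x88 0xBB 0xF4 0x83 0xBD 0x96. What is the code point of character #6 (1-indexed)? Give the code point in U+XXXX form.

U+5B12

Offset 0: leading byte 0xEE = 11101110 → 3-byte char #1 = EE A9 89.
Offset 3: leading byte 0xD7 = 11010111 → 2-byte char #2 = D7 9C.
Offset 5: leading byte 0xF3 = 11110011 → 4-byte char #3 = F3 9C 9F 93.
Offset 9: leading byte 0xEE = 11101110 → 3-byte char #4 = EE BC AF.
Offset 12: leading byte 0xD2 = 11010010 → 2-byte char #5 = D2 B9.
Offset 14: leading byte 0xE5 = 11100101 → 3-byte char #6 = E5 AC 92.
Leading byte 0xE5 = 11100101 matches 1110xxxx → 3-byte sequence.
Byte 1: 0xE5 = 11100101, payload 0101 (4 bits).
Byte 2: 0xAC = 10101100 (10xxxxxx ✓), payload 101100.
Byte 3: 0x92 = 10010010 (10xxxxxx ✓), payload 010010.
Concatenate: 0101101100010010 = 0x5B12 (16 bits → U+5B12).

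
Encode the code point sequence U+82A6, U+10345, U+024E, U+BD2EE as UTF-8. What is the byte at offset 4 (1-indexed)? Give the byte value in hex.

0xF0

1-indexed offset 4 is 0-indexed offset 3.
U+82A6 → 3-byte form E8 8A A6 at offsets 0–2.
U+10345 → 4-byte form F0 90 8D 85 at offsets 3–6.
Offset 3 falls in char 2's range; it's byte 1 of F0 90 8D 85 = 0xF0.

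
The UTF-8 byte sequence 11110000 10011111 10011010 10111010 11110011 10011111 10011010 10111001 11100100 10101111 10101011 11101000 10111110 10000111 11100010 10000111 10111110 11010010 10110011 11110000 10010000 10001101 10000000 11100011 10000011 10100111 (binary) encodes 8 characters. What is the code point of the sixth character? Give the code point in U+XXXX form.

U+04B3

Offset 0: leading byte 0xF0 = 11110000 → 4-byte char #1 = F0 9F 9A BA.
Offset 4: leading byte 0xF3 = 11110011 → 4-byte char #2 = F3 9F 9A B9.
Offset 8: leading byte 0xE4 = 11100100 → 3-byte char #3 = E4 AF AB.
Offset 11: leading byte 0xE8 = 11101000 → 3-byte char #4 = E8 BE 87.
Offset 14: leading byte 0xE2 = 11100010 → 3-byte char #5 = E2 87 BE.
Offset 17: leading byte 0xD2 = 11010010 → 2-byte char #6 = D2 B3.
Leading byte 0xD2 = 11010010 matches 110xxxxx → 2-byte sequence.
Byte 1: 0xD2 = 11010010, payload 10010 (5 bits).
Byte 2: 0xB3 = 10110011 (10xxxxxx ✓), payload 110011.
Concatenate: 10010110011 = 0x4B3 (11 bits → U+04B3).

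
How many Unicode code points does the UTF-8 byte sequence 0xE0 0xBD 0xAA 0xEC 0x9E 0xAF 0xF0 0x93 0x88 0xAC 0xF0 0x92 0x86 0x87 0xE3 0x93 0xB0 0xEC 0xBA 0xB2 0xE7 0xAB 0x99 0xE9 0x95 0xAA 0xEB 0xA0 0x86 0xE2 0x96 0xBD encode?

10

Byte at offset 0: 0xE0 = 11100000 → 3-byte char (#1). Advance 3.
Byte at offset 3: 0xEC = 11101100 → 3-byte char (#2). Advance 3.
Byte at offset 6: 0xF0 = 11110000 → 4-byte char (#3). Advance 4.
Byte at offset 10: 0xF0 = 11110000 → 4-byte char (#4). Advance 4.
Byte at offset 14: 0xE3 = 11100011 → 3-byte char (#5). Advance 3.
Byte at offset 17: 0xEC = 11101100 → 3-byte char (#6). Advance 3.
Byte at offset 20: 0xE7 = 11100111 → 3-byte char (#7). Advance 3.
Byte at offset 23: 0xE9 = 11101001 → 3-byte char (#8). Advance 3.
Byte at offset 26: 0xEB = 11101011 → 3-byte char (#9). Advance 3.
Byte at offset 29: 0xE2 = 11100010 → 3-byte char (#10). Advance 3.
Reached end at offset 32 after 10 code points.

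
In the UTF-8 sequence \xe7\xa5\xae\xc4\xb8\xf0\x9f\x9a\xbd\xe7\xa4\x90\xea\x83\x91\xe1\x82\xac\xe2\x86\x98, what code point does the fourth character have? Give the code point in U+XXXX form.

Offset 0: leading byte 0xE7 = 11100111 → 3-byte char #1 = E7 A5 AE.
Offset 3: leading byte 0xC4 = 11000100 → 2-byte char #2 = C4 B8.
Offset 5: leading byte 0xF0 = 11110000 → 4-byte char #3 = F0 9F 9A BD.
Offset 9: leading byte 0xE7 = 11100111 → 3-byte char #4 = E7 A4 90.
Leading byte 0xE7 = 11100111 matches 1110xxxx → 3-byte sequence.
Byte 1: 0xE7 = 11100111, payload 0111 (4 bits).
Byte 2: 0xA4 = 10100100 (10xxxxxx ✓), payload 100100.
Byte 3: 0x90 = 10010000 (10xxxxxx ✓), payload 010000.
Concatenate: 0111100100010000 = 0x7910 (16 bits → U+7910).

U+7910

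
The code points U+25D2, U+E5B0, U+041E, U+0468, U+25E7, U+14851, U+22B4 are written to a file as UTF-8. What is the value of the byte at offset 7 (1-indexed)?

0xD0

1-indexed offset 7 is 0-indexed offset 6.
U+25D2 → 3-byte form E2 97 92 at offsets 0–2.
U+E5B0 → 3-byte form EE 96 B0 at offsets 3–5.
U+041E → 2-byte form D0 9E at offsets 6–7.
Offset 6 falls in char 3's range; it's byte 1 of D0 9E = 0xD0.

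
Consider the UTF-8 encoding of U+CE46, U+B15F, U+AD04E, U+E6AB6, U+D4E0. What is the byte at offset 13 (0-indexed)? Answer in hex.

U+CE46 → 3-byte form EC B9 86 at offsets 0–2.
U+B15F → 3-byte form EB 85 9F at offsets 3–5.
U+AD04E → 4-byte form F2 AD 81 8E at offsets 6–9.
U+E6AB6 → 4-byte form F3 A6 AA B6 at offsets 10–13.
Offset 13 falls in char 4's range; it's byte 4 of F3 A6 AA B6 = 0xB6.

0xB6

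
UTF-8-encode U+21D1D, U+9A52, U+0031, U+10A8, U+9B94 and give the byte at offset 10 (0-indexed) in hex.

U+21D1D → 4-byte form F0 A1 B4 9D at offsets 0–3.
U+9A52 → 3-byte form E9 A9 92 at offsets 4–6.
U+0031 → 1-byte form 31 at offsets 7–7.
U+10A8 → 3-byte form E1 82 A8 at offsets 8–10.
Offset 10 falls in char 4's range; it's byte 3 of E1 82 A8 = 0xA8.

0xA8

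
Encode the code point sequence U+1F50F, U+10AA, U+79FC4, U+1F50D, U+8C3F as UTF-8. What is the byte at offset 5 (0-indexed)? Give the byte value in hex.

U+1F50F → 4-byte form F0 9F 94 8F at offsets 0–3.
U+10AA → 3-byte form E1 82 AA at offsets 4–6.
Offset 5 falls in char 2's range; it's byte 2 of E1 82 AA = 0x82.

0x82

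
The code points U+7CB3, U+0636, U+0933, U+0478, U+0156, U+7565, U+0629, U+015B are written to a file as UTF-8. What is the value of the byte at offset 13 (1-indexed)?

1-indexed offset 13 is 0-indexed offset 12.
U+7CB3 → 3-byte form E7 B2 B3 at offsets 0–2.
U+0636 → 2-byte form D8 B6 at offsets 3–4.
U+0933 → 3-byte form E0 A4 B3 at offsets 5–7.
U+0478 → 2-byte form D1 B8 at offsets 8–9.
U+0156 → 2-byte form C5 96 at offsets 10–11.
U+7565 → 3-byte form E7 95 A5 at offsets 12–14.
Offset 12 falls in char 6's range; it's byte 1 of E7 95 A5 = 0xE7.

0xE7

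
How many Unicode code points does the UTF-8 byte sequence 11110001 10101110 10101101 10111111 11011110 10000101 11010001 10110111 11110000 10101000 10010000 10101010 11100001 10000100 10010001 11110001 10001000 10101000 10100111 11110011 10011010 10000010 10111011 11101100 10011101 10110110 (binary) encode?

8

Byte at offset 0: 0xF1 = 11110001 → 4-byte char (#1). Advance 4.
Byte at offset 4: 0xDE = 11011110 → 2-byte char (#2). Advance 2.
Byte at offset 6: 0xD1 = 11010001 → 2-byte char (#3). Advance 2.
Byte at offset 8: 0xF0 = 11110000 → 4-byte char (#4). Advance 4.
Byte at offset 12: 0xE1 = 11100001 → 3-byte char (#5). Advance 3.
Byte at offset 15: 0xF1 = 11110001 → 4-byte char (#6). Advance 4.
Byte at offset 19: 0xF3 = 11110011 → 4-byte char (#7). Advance 4.
Byte at offset 23: 0xEC = 11101100 → 3-byte char (#8). Advance 3.
Reached end at offset 26 after 8 code points.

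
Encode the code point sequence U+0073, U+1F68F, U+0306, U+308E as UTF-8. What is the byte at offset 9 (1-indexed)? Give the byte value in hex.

1-indexed offset 9 is 0-indexed offset 8.
U+0073 → 1-byte form 73 at offsets 0–0.
U+1F68F → 4-byte form F0 9F 9A 8F at offsets 1–4.
U+0306 → 2-byte form CC 86 at offsets 5–6.
U+308E → 3-byte form E3 82 8E at offsets 7–9.
Offset 8 falls in char 4's range; it's byte 2 of E3 82 8E = 0x82.

0x82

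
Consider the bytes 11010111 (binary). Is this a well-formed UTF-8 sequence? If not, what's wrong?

invalid (sequence truncated)

Leading byte 0xD7 = 11010111 → 2-byte form, but only 1 byte is present.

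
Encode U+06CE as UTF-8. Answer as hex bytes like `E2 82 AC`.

DB 8E

U+06CE = 0x6CE = 1742 decimal. In range U+0080–U+07FF → 2-byte form: 110xxxxx 10xxxxxx.
Binary (11 bits): 11011001110.
Split 5+6: 11011 | 001110.
Byte 1: 11011011 = 0xDB.
Byte 2: 10001110 = 0x8E.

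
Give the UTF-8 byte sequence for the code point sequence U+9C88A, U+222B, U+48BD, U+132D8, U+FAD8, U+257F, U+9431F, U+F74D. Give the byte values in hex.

U+9C88A: 4-byte form → F2 9C A2 8A.
U+222B: 3-byte form → E2 88 AB.
U+48BD: 3-byte form → E4 A2 BD.
U+132D8: 4-byte form → F0 93 8B 98.
U+FAD8: 3-byte form → EF AB 98.
U+257F: 3-byte form → E2 95 BF.
U+9431F: 4-byte form → F2 94 8C 9F.
U+F74D: 3-byte form → EF 9D 8D.
Concatenated (27 bytes): F2 9C A2 8A E2 88 AB E4 A2 BD F0 93 8B 98 EF AB 98 E2 95 BF F2 94 8C 9F EF 9D 8D.

F2 9C A2 8A E2 88 AB E4 A2 BD F0 93 8B 98 EF AB 98 E2 95 BF F2 94 8C 9F EF 9D 8D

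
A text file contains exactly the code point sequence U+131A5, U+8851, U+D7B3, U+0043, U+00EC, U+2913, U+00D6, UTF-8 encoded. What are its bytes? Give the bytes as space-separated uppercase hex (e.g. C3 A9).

U+131A5: 4-byte form → F0 93 86 A5.
U+8851: 3-byte form → E8 A1 91.
U+D7B3: 3-byte form → ED 9E B3.
U+0043: 1-byte form → 43.
U+00EC: 2-byte form → C3 AC.
U+2913: 3-byte form → E2 A4 93.
U+00D6: 2-byte form → C3 96.
Concatenated (18 bytes): F0 93 86 A5 E8 A1 91 ED 9E B3 43 C3 AC E2 A4 93 C3 96.

F0 93 86 A5 E8 A1 91 ED 9E B3 43 C3 AC E2 A4 93 C3 96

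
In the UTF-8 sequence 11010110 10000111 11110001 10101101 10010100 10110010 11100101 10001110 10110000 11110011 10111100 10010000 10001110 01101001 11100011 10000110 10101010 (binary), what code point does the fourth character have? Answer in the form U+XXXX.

Offset 0: leading byte 0xD6 = 11010110 → 2-byte char #1 = D6 87.
Offset 2: leading byte 0xF1 = 11110001 → 4-byte char #2 = F1 AD 94 B2.
Offset 6: leading byte 0xE5 = 11100101 → 3-byte char #3 = E5 8E B0.
Offset 9: leading byte 0xF3 = 11110011 → 4-byte char #4 = F3 BC 90 8E.
Leading byte 0xF3 = 11110011 matches 11110xxx → 4-byte sequence.
Byte 1: 0xF3 = 11110011, payload 011 (3 bits).
Byte 2: 0xBC = 10111100 (10xxxxxx ✓), payload 111100.
Byte 3: 0x90 = 10010000 (10xxxxxx ✓), payload 010000.
Byte 4: 0x8E = 10001110 (10xxxxxx ✓), payload 001110.
Concatenate: 011111100010000001110 = 0xFC40E (21 bits → U+FC40E).

U+FC40E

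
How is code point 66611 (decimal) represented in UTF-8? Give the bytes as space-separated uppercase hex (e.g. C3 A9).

F0 90 90 B3

U+10433 = 0x10433 = 66611 decimal. In range U+10000–U+10FFFF → 4-byte form: 11110xxx 10xxxxxx 10xxxxxx 10xxxxxx.
Binary (21 bits): 000010000010000110011.
Split 3+6+6+6: 000 | 010000 | 010000 | 110011.
Byte 1: 11110000 = 0xF0.
Byte 2: 10010000 = 0x90.
Byte 3: 10010000 = 0x90.
Byte 4: 10110011 = 0xB3.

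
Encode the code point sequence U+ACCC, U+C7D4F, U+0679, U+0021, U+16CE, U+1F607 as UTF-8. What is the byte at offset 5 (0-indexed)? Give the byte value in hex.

0xB5

U+ACCC → 3-byte form EA B3 8C at offsets 0–2.
U+C7D4F → 4-byte form F3 87 B5 8F at offsets 3–6.
Offset 5 falls in char 2's range; it's byte 3 of F3 87 B5 8F = 0xB5.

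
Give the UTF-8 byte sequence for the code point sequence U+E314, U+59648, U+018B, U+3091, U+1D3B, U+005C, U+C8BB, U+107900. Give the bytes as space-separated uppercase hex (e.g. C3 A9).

U+E314: 3-byte form → EE 8C 94.
U+59648: 4-byte form → F1 99 99 88.
U+018B: 2-byte form → C6 8B.
U+3091: 3-byte form → E3 82 91.
U+1D3B: 3-byte form → E1 B4 BB.
U+005C: 1-byte form → 5C.
U+C8BB: 3-byte form → EC A2 BB.
U+107900: 4-byte form → F4 87 A4 80.
Concatenated (23 bytes): EE 8C 94 F1 99 99 88 C6 8B E3 82 91 E1 B4 BB 5C EC A2 BB F4 87 A4 80.

EE 8C 94 F1 99 99 88 C6 8B E3 82 91 E1 B4 BB 5C EC A2 BB F4 87 A4 80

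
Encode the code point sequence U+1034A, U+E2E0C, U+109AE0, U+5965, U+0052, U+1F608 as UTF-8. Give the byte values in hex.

U+1034A: 4-byte form → F0 90 8D 8A.
U+E2E0C: 4-byte form → F3 A2 B8 8C.
U+109AE0: 4-byte form → F4 89 AB A0.
U+5965: 3-byte form → E5 A5 A5.
U+0052: 1-byte form → 52.
U+1F608: 4-byte form → F0 9F 98 88.
Concatenated (20 bytes): F0 90 8D 8A F3 A2 B8 8C F4 89 AB A0 E5 A5 A5 52 F0 9F 98 88.

F0 90 8D 8A F3 A2 B8 8C F4 89 AB A0 E5 A5 A5 52 F0 9F 98 88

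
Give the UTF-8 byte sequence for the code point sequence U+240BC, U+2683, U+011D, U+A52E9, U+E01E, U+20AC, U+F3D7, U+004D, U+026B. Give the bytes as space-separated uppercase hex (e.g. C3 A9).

U+240BC: 4-byte form → F0 A4 82 BC.
U+2683: 3-byte form → E2 9A 83.
U+011D: 2-byte form → C4 9D.
U+A52E9: 4-byte form → F2 A5 8B A9.
U+E01E: 3-byte form → EE 80 9E.
U+20AC: 3-byte form → E2 82 AC.
U+F3D7: 3-byte form → EF 8F 97.
U+004D: 1-byte form → 4D.
U+026B: 2-byte form → C9 AB.
Concatenated (25 bytes): F0 A4 82 BC E2 9A 83 C4 9D F2 A5 8B A9 EE 80 9E E2 82 AC EF 8F 97 4D C9 AB.

F0 A4 82 BC E2 9A 83 C4 9D F2 A5 8B A9 EE 80 9E E2 82 AC EF 8F 97 4D C9 AB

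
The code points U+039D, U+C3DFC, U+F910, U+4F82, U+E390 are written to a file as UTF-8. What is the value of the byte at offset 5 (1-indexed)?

1-indexed offset 5 is 0-indexed offset 4.
U+039D → 2-byte form CE 9D at offsets 0–1.
U+C3DFC → 4-byte form F3 83 B7 BC at offsets 2–5.
Offset 4 falls in char 2's range; it's byte 3 of F3 83 B7 BC = 0xB7.

0xB7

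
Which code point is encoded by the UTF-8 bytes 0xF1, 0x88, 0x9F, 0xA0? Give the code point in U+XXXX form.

U+487E0

Leading byte 0xF1 = 11110001 matches 11110xxx → 4-byte sequence.
Byte 1: 0xF1 = 11110001, payload 001 (3 bits).
Byte 2: 0x88 = 10001000 (10xxxxxx ✓), payload 001000.
Byte 3: 0x9F = 10011111 (10xxxxxx ✓), payload 011111.
Byte 4: 0xA0 = 10100000 (10xxxxxx ✓), payload 100000.
Concatenate: 001001000011111100000 = 0x487E0 (21 bits → U+487E0).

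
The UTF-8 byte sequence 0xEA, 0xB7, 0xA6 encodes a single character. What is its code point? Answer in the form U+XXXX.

U+ADE6

Leading byte 0xEA = 11101010 matches 1110xxxx → 3-byte sequence.
Byte 1: 0xEA = 11101010, payload 1010 (4 bits).
Byte 2: 0xB7 = 10110111 (10xxxxxx ✓), payload 110111.
Byte 3: 0xA6 = 10100110 (10xxxxxx ✓), payload 100110.
Concatenate: 1010110111100110 = 0xADE6 (16 bits → U+ADE6).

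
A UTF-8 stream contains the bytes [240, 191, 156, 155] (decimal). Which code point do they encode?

U+3F71B

Leading byte 0xF0 = 11110000 matches 11110xxx → 4-byte sequence.
Byte 1: 0xF0 = 11110000, payload 000 (3 bits).
Byte 2: 0xBF = 10111111 (10xxxxxx ✓), payload 111111.
Byte 3: 0x9C = 10011100 (10xxxxxx ✓), payload 011100.
Byte 4: 0x9B = 10011011 (10xxxxxx ✓), payload 011011.
Concatenate: 000111111011100011011 = 0x3F71B (21 bits → U+3F71B).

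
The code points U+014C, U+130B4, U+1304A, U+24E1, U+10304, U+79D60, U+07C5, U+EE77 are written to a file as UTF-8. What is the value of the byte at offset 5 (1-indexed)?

1-indexed offset 5 is 0-indexed offset 4.
U+014C → 2-byte form C5 8C at offsets 0–1.
U+130B4 → 4-byte form F0 93 82 B4 at offsets 2–5.
Offset 4 falls in char 2's range; it's byte 3 of F0 93 82 B4 = 0x82.

0x82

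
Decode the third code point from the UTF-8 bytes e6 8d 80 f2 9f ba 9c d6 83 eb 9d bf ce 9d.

Offset 0: leading byte 0xE6 = 11100110 → 3-byte char #1 = E6 8D 80.
Offset 3: leading byte 0xF2 = 11110010 → 4-byte char #2 = F2 9F BA 9C.
Offset 7: leading byte 0xD6 = 11010110 → 2-byte char #3 = D6 83.
Leading byte 0xD6 = 11010110 matches 110xxxxx → 2-byte sequence.
Byte 1: 0xD6 = 11010110, payload 10110 (5 bits).
Byte 2: 0x83 = 10000011 (10xxxxxx ✓), payload 000011.
Concatenate: 10110000011 = 0x583 (11 bits → U+0583).

U+0583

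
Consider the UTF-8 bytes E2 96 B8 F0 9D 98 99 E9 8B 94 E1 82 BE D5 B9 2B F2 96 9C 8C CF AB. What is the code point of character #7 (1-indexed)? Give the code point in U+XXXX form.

U+9670C

Offset 0: leading byte 0xE2 = 11100010 → 3-byte char #1 = E2 96 B8.
Offset 3: leading byte 0xF0 = 11110000 → 4-byte char #2 = F0 9D 98 99.
Offset 7: leading byte 0xE9 = 11101001 → 3-byte char #3 = E9 8B 94.
Offset 10: leading byte 0xE1 = 11100001 → 3-byte char #4 = E1 82 BE.
Offset 13: leading byte 0xD5 = 11010101 → 2-byte char #5 = D5 B9.
Offset 15: leading byte 0x2B = 00101011 → 1-byte char #6 = 2B.
Offset 16: leading byte 0xF2 = 11110010 → 4-byte char #7 = F2 96 9C 8C.
Leading byte 0xF2 = 11110010 matches 11110xxx → 4-byte sequence.
Byte 1: 0xF2 = 11110010, payload 010 (3 bits).
Byte 2: 0x96 = 10010110 (10xxxxxx ✓), payload 010110.
Byte 3: 0x9C = 10011100 (10xxxxxx ✓), payload 011100.
Byte 4: 0x8C = 10001100 (10xxxxxx ✓), payload 001100.
Concatenate: 010010110011100001100 = 0x9670C (21 bits → U+9670C).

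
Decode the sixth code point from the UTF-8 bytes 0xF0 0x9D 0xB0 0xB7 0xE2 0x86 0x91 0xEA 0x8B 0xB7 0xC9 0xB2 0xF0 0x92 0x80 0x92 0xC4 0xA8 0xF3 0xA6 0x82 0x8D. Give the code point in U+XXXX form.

Offset 0: leading byte 0xF0 = 11110000 → 4-byte char #1 = F0 9D B0 B7.
Offset 4: leading byte 0xE2 = 11100010 → 3-byte char #2 = E2 86 91.
Offset 7: leading byte 0xEA = 11101010 → 3-byte char #3 = EA 8B B7.
Offset 10: leading byte 0xC9 = 11001001 → 2-byte char #4 = C9 B2.
Offset 12: leading byte 0xF0 = 11110000 → 4-byte char #5 = F0 92 80 92.
Offset 16: leading byte 0xC4 = 11000100 → 2-byte char #6 = C4 A8.
Leading byte 0xC4 = 11000100 matches 110xxxxx → 2-byte sequence.
Byte 1: 0xC4 = 11000100, payload 00100 (5 bits).
Byte 2: 0xA8 = 10101000 (10xxxxxx ✓), payload 101000.
Concatenate: 00100101000 = 0x128 (11 bits → U+0128).

U+0128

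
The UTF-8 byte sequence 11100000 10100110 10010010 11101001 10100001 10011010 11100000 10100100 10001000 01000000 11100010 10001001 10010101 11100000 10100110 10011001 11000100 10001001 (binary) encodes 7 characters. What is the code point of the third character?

Offset 0: leading byte 0xE0 = 11100000 → 3-byte char #1 = E0 A6 92.
Offset 3: leading byte 0xE9 = 11101001 → 3-byte char #2 = E9 A1 9A.
Offset 6: leading byte 0xE0 = 11100000 → 3-byte char #3 = E0 A4 88.
Leading byte 0xE0 = 11100000 matches 1110xxxx → 3-byte sequence.
Byte 1: 0xE0 = 11100000, payload 0000 (4 bits).
Byte 2: 0xA4 = 10100100 (10xxxxxx ✓), payload 100100.
Byte 3: 0x88 = 10001000 (10xxxxxx ✓), payload 001000.
Concatenate: 0000100100001000 = 0x908 (16 bits → U+0908).

U+0908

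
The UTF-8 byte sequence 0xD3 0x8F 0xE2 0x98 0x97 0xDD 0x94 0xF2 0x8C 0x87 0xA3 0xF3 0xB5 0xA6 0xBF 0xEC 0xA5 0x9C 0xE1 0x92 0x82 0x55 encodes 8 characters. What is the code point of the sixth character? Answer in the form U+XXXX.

Offset 0: leading byte 0xD3 = 11010011 → 2-byte char #1 = D3 8F.
Offset 2: leading byte 0xE2 = 11100010 → 3-byte char #2 = E2 98 97.
Offset 5: leading byte 0xDD = 11011101 → 2-byte char #3 = DD 94.
Offset 7: leading byte 0xF2 = 11110010 → 4-byte char #4 = F2 8C 87 A3.
Offset 11: leading byte 0xF3 = 11110011 → 4-byte char #5 = F3 B5 A6 BF.
Offset 15: leading byte 0xEC = 11101100 → 3-byte char #6 = EC A5 9C.
Leading byte 0xEC = 11101100 matches 1110xxxx → 3-byte sequence.
Byte 1: 0xEC = 11101100, payload 1100 (4 bits).
Byte 2: 0xA5 = 10100101 (10xxxxxx ✓), payload 100101.
Byte 3: 0x9C = 10011100 (10xxxxxx ✓), payload 011100.
Concatenate: 1100100101011100 = 0xC95C (16 bits → U+C95C).

U+C95C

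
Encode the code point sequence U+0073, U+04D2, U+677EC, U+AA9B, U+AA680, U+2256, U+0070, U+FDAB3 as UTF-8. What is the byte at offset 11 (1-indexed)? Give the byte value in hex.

0xF2

1-indexed offset 11 is 0-indexed offset 10.
U+0073 → 1-byte form 73 at offsets 0–0.
U+04D2 → 2-byte form D3 92 at offsets 1–2.
U+677EC → 4-byte form F1 A7 9F AC at offsets 3–6.
U+AA9B → 3-byte form EA AA 9B at offsets 7–9.
U+AA680 → 4-byte form F2 AA 9A 80 at offsets 10–13.
Offset 10 falls in char 5's range; it's byte 1 of F2 AA 9A 80 = 0xF2.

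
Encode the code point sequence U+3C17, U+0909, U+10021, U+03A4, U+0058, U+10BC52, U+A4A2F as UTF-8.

E3 B0 97 E0 A4 89 F0 90 80 A1 CE A4 58 F4 8B B1 92 F2 A4 A8 AF

U+3C17: 3-byte form → E3 B0 97.
U+0909: 3-byte form → E0 A4 89.
U+10021: 4-byte form → F0 90 80 A1.
U+03A4: 2-byte form → CE A4.
U+0058: 1-byte form → 58.
U+10BC52: 4-byte form → F4 8B B1 92.
U+A4A2F: 4-byte form → F2 A4 A8 AF.
Concatenated (21 bytes): E3 B0 97 E0 A4 89 F0 90 80 A1 CE A4 58 F4 8B B1 92 F2 A4 A8 AF.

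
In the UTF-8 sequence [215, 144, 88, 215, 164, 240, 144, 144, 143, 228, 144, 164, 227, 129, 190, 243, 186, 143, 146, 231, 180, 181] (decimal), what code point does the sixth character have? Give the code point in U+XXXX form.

Offset 0: leading byte 0xD7 = 11010111 → 2-byte char #1 = D7 90.
Offset 2: leading byte 0x58 = 01011000 → 1-byte char #2 = 58.
Offset 3: leading byte 0xD7 = 11010111 → 2-byte char #3 = D7 A4.
Offset 5: leading byte 0xF0 = 11110000 → 4-byte char #4 = F0 90 90 8F.
Offset 9: leading byte 0xE4 = 11100100 → 3-byte char #5 = E4 90 A4.
Offset 12: leading byte 0xE3 = 11100011 → 3-byte char #6 = E3 81 BE.
Leading byte 0xE3 = 11100011 matches 1110xxxx → 3-byte sequence.
Byte 1: 0xE3 = 11100011, payload 0011 (4 bits).
Byte 2: 0x81 = 10000001 (10xxxxxx ✓), payload 000001.
Byte 3: 0xBE = 10111110 (10xxxxxx ✓), payload 111110.
Concatenate: 0011000001111110 = 0x307E (16 bits → U+307E).

U+307E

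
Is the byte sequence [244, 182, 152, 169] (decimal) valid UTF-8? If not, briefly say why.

invalid (encodes a value above U+10FFFF)

Leading byte 0xF4 = 11110100 → 4-byte form.
Payload = 0x136629, which exceeds U+10FFFF, the maximum Unicode code point. (Leading bytes F5–FF, or F4 followed by ≥ 0x90, are invalid.)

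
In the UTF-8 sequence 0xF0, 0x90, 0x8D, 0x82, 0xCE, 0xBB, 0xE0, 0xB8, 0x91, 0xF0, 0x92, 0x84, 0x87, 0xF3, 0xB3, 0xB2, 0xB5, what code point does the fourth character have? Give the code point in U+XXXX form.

Offset 0: leading byte 0xF0 = 11110000 → 4-byte char #1 = F0 90 8D 82.
Offset 4: leading byte 0xCE = 11001110 → 2-byte char #2 = CE BB.
Offset 6: leading byte 0xE0 = 11100000 → 3-byte char #3 = E0 B8 91.
Offset 9: leading byte 0xF0 = 11110000 → 4-byte char #4 = F0 92 84 87.
Leading byte 0xF0 = 11110000 matches 11110xxx → 4-byte sequence.
Byte 1: 0xF0 = 11110000, payload 000 (3 bits).
Byte 2: 0x92 = 10010010 (10xxxxxx ✓), payload 010010.
Byte 3: 0x84 = 10000100 (10xxxxxx ✓), payload 000100.
Byte 4: 0x87 = 10000111 (10xxxxxx ✓), payload 000111.
Concatenate: 000010010000100000111 = 0x12107 (21 bits → U+12107).

U+12107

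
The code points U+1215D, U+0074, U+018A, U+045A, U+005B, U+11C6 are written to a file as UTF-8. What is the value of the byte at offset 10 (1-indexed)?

0x5B

1-indexed offset 10 is 0-indexed offset 9.
U+1215D → 4-byte form F0 92 85 9D at offsets 0–3.
U+0074 → 1-byte form 74 at offsets 4–4.
U+018A → 2-byte form C6 8A at offsets 5–6.
U+045A → 2-byte form D1 9A at offsets 7–8.
U+005B → 1-byte form 5B at offsets 9–9.
Offset 9 falls in char 5's range; it's byte 1 of 5B = 0x5B.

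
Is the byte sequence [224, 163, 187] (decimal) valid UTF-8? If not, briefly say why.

Leading byte 0xE0 = 11100000 → 3-byte form.
Continuation bytes 0xA3=10100011, 0xBB=10111011 all match 10xxxxxx.
Decoded value 0x8FB is ≥ 0x800 (shortest form) and not a surrogate.

valid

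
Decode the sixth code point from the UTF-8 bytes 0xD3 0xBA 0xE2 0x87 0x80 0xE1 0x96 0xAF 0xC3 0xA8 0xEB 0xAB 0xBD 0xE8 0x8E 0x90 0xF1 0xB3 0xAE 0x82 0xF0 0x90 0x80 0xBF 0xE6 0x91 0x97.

U+8390

Offset 0: leading byte 0xD3 = 11010011 → 2-byte char #1 = D3 BA.
Offset 2: leading byte 0xE2 = 11100010 → 3-byte char #2 = E2 87 80.
Offset 5: leading byte 0xE1 = 11100001 → 3-byte char #3 = E1 96 AF.
Offset 8: leading byte 0xC3 = 11000011 → 2-byte char #4 = C3 A8.
Offset 10: leading byte 0xEB = 11101011 → 3-byte char #5 = EB AB BD.
Offset 13: leading byte 0xE8 = 11101000 → 3-byte char #6 = E8 8E 90.
Leading byte 0xE8 = 11101000 matches 1110xxxx → 3-byte sequence.
Byte 1: 0xE8 = 11101000, payload 1000 (4 bits).
Byte 2: 0x8E = 10001110 (10xxxxxx ✓), payload 001110.
Byte 3: 0x90 = 10010000 (10xxxxxx ✓), payload 010000.
Concatenate: 1000001110010000 = 0x8390 (16 bits → U+8390).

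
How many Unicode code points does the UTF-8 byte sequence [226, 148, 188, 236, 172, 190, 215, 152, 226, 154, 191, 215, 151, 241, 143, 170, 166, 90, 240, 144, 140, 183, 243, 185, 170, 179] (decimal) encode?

Byte at offset 0: 0xE2 = 11100010 → 3-byte char (#1). Advance 3.
Byte at offset 3: 0xEC = 11101100 → 3-byte char (#2). Advance 3.
Byte at offset 6: 0xD7 = 11010111 → 2-byte char (#3). Advance 2.
Byte at offset 8: 0xE2 = 11100010 → 3-byte char (#4). Advance 3.
Byte at offset 11: 0xD7 = 11010111 → 2-byte char (#5). Advance 2.
Byte at offset 13: 0xF1 = 11110001 → 4-byte char (#6). Advance 4.
Byte at offset 17: 0x5A = 01011010 → 1-byte char (#7). Advance 1.
Byte at offset 18: 0xF0 = 11110000 → 4-byte char (#8). Advance 4.
Byte at offset 22: 0xF3 = 11110011 → 4-byte char (#9). Advance 4.
Reached end at offset 26 after 9 code points.

9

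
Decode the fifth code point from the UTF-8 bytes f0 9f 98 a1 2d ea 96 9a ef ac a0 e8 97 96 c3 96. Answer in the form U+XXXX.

U+85D6

Offset 0: leading byte 0xF0 = 11110000 → 4-byte char #1 = F0 9F 98 A1.
Offset 4: leading byte 0x2D = 00101101 → 1-byte char #2 = 2D.
Offset 5: leading byte 0xEA = 11101010 → 3-byte char #3 = EA 96 9A.
Offset 8: leading byte 0xEF = 11101111 → 3-byte char #4 = EF AC A0.
Offset 11: leading byte 0xE8 = 11101000 → 3-byte char #5 = E8 97 96.
Leading byte 0xE8 = 11101000 matches 1110xxxx → 3-byte sequence.
Byte 1: 0xE8 = 11101000, payload 1000 (4 bits).
Byte 2: 0x97 = 10010111 (10xxxxxx ✓), payload 010111.
Byte 3: 0x96 = 10010110 (10xxxxxx ✓), payload 010110.
Concatenate: 1000010111010110 = 0x85D6 (16 bits → U+85D6).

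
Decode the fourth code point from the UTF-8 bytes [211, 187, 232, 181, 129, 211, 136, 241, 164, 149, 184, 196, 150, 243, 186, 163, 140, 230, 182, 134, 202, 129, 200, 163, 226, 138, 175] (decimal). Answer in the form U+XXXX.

Offset 0: leading byte 0xD3 = 11010011 → 2-byte char #1 = D3 BB.
Offset 2: leading byte 0xE8 = 11101000 → 3-byte char #2 = E8 B5 81.
Offset 5: leading byte 0xD3 = 11010011 → 2-byte char #3 = D3 88.
Offset 7: leading byte 0xF1 = 11110001 → 4-byte char #4 = F1 A4 95 B8.
Leading byte 0xF1 = 11110001 matches 11110xxx → 4-byte sequence.
Byte 1: 0xF1 = 11110001, payload 001 (3 bits).
Byte 2: 0xA4 = 10100100 (10xxxxxx ✓), payload 100100.
Byte 3: 0x95 = 10010101 (10xxxxxx ✓), payload 010101.
Byte 4: 0xB8 = 10111000 (10xxxxxx ✓), payload 111000.
Concatenate: 001100100010101111000 = 0x64578 (21 bits → U+64578).

U+64578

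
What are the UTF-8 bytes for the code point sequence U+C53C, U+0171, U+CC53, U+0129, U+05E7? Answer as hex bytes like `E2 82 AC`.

U+C53C: 3-byte form → EC 94 BC.
U+0171: 2-byte form → C5 B1.
U+CC53: 3-byte form → EC B1 93.
U+0129: 2-byte form → C4 A9.
U+05E7: 2-byte form → D7 A7.
Concatenated (12 bytes): EC 94 BC C5 B1 EC B1 93 C4 A9 D7 A7.

EC 94 BC C5 B1 EC B1 93 C4 A9 D7 A7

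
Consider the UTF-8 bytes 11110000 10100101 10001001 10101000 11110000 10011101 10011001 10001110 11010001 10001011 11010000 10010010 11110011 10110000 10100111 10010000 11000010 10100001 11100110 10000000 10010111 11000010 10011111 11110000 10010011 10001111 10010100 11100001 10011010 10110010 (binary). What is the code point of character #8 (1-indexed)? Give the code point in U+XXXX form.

U+009F

Offset 0: leading byte 0xF0 = 11110000 → 4-byte char #1 = F0 A5 89 A8.
Offset 4: leading byte 0xF0 = 11110000 → 4-byte char #2 = F0 9D 99 8E.
Offset 8: leading byte 0xD1 = 11010001 → 2-byte char #3 = D1 8B.
Offset 10: leading byte 0xD0 = 11010000 → 2-byte char #4 = D0 92.
Offset 12: leading byte 0xF3 = 11110011 → 4-byte char #5 = F3 B0 A7 90.
Offset 16: leading byte 0xC2 = 11000010 → 2-byte char #6 = C2 A1.
Offset 18: leading byte 0xE6 = 11100110 → 3-byte char #7 = E6 80 97.
Offset 21: leading byte 0xC2 = 11000010 → 2-byte char #8 = C2 9F.
Leading byte 0xC2 = 11000010 matches 110xxxxx → 2-byte sequence.
Byte 1: 0xC2 = 11000010, payload 00010 (5 bits).
Byte 2: 0x9F = 10011111 (10xxxxxx ✓), payload 011111.
Concatenate: 00010011111 = 0x9F (11 bits → U+009F).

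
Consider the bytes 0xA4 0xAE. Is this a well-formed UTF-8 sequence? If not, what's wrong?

invalid (continuation byte with no leading byte)

Byte 0xA4 = 10100100 has the form 10xxxxxx — a continuation byte — but there is no preceding leading byte.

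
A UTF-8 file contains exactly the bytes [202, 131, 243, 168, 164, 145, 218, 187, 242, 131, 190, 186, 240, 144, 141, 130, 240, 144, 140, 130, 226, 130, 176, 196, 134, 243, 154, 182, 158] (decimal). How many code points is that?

9

Byte at offset 0: 0xCA = 11001010 → 2-byte char (#1). Advance 2.
Byte at offset 2: 0xF3 = 11110011 → 4-byte char (#2). Advance 4.
Byte at offset 6: 0xDA = 11011010 → 2-byte char (#3). Advance 2.
Byte at offset 8: 0xF2 = 11110010 → 4-byte char (#4). Advance 4.
Byte at offset 12: 0xF0 = 11110000 → 4-byte char (#5). Advance 4.
Byte at offset 16: 0xF0 = 11110000 → 4-byte char (#6). Advance 4.
Byte at offset 20: 0xE2 = 11100010 → 3-byte char (#7). Advance 3.
Byte at offset 23: 0xC4 = 11000100 → 2-byte char (#8). Advance 2.
Byte at offset 25: 0xF3 = 11110011 → 4-byte char (#9). Advance 4.
Reached end at offset 29 after 9 code points.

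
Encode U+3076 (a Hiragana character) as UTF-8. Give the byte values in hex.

E3 81 B6

U+3076 = 0x3076 = 12406 decimal. In range U+0800–U+FFFF → 3-byte form: 1110xxxx 10xxxxxx 10xxxxxx.
Binary (16 bits): 0011000001110110.
Split 4+6+6: 0011 | 000001 | 110110.
Byte 1: 11100011 = 0xE3.
Byte 2: 10000001 = 0x81.
Byte 3: 10110110 = 0xB6.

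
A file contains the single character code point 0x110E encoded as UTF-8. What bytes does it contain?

U+110E = 0x110E = 4366 decimal. In range U+0800–U+FFFF → 3-byte form: 1110xxxx 10xxxxxx 10xxxxxx.
Binary (16 bits): 0001000100001110.
Split 4+6+6: 0001 | 000100 | 001110.
Byte 1: 11100001 = 0xE1.
Byte 2: 10000100 = 0x84.
Byte 3: 10001110 = 0x8E.

E1 84 8E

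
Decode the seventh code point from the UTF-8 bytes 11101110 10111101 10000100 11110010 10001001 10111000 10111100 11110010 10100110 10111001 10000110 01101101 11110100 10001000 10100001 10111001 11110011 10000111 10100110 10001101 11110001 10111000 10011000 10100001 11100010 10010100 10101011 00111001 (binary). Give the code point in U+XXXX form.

U+78621

Offset 0: leading byte 0xEE = 11101110 → 3-byte char #1 = EE BD 84.
Offset 3: leading byte 0xF2 = 11110010 → 4-byte char #2 = F2 89 B8 BC.
Offset 7: leading byte 0xF2 = 11110010 → 4-byte char #3 = F2 A6 B9 86.
Offset 11: leading byte 0x6D = 01101101 → 1-byte char #4 = 6D.
Offset 12: leading byte 0xF4 = 11110100 → 4-byte char #5 = F4 88 A1 B9.
Offset 16: leading byte 0xF3 = 11110011 → 4-byte char #6 = F3 87 A6 8D.
Offset 20: leading byte 0xF1 = 11110001 → 4-byte char #7 = F1 B8 98 A1.
Leading byte 0xF1 = 11110001 matches 11110xxx → 4-byte sequence.
Byte 1: 0xF1 = 11110001, payload 001 (3 bits).
Byte 2: 0xB8 = 10111000 (10xxxxxx ✓), payload 111000.
Byte 3: 0x98 = 10011000 (10xxxxxx ✓), payload 011000.
Byte 4: 0xA1 = 10100001 (10xxxxxx ✓), payload 100001.
Concatenate: 001111000011000100001 = 0x78621 (21 bits → U+78621).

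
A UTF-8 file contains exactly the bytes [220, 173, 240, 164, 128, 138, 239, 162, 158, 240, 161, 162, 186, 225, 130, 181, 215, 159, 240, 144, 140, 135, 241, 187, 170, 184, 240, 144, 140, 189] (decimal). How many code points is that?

Byte at offset 0: 0xDC = 11011100 → 2-byte char (#1). Advance 2.
Byte at offset 2: 0xF0 = 11110000 → 4-byte char (#2). Advance 4.
Byte at offset 6: 0xEF = 11101111 → 3-byte char (#3). Advance 3.
Byte at offset 9: 0xF0 = 11110000 → 4-byte char (#4). Advance 4.
Byte at offset 13: 0xE1 = 11100001 → 3-byte char (#5). Advance 3.
Byte at offset 16: 0xD7 = 11010111 → 2-byte char (#6). Advance 2.
Byte at offset 18: 0xF0 = 11110000 → 4-byte char (#7). Advance 4.
Byte at offset 22: 0xF1 = 11110001 → 4-byte char (#8). Advance 4.
Byte at offset 26: 0xF0 = 11110000 → 4-byte char (#9). Advance 4.
Reached end at offset 30 after 9 code points.

9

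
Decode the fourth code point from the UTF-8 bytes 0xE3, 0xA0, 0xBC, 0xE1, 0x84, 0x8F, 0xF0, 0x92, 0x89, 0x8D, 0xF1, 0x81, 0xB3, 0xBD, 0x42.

U+41CFD

Offset 0: leading byte 0xE3 = 11100011 → 3-byte char #1 = E3 A0 BC.
Offset 3: leading byte 0xE1 = 11100001 → 3-byte char #2 = E1 84 8F.
Offset 6: leading byte 0xF0 = 11110000 → 4-byte char #3 = F0 92 89 8D.
Offset 10: leading byte 0xF1 = 11110001 → 4-byte char #4 = F1 81 B3 BD.
Leading byte 0xF1 = 11110001 matches 11110xxx → 4-byte sequence.
Byte 1: 0xF1 = 11110001, payload 001 (3 bits).
Byte 2: 0x81 = 10000001 (10xxxxxx ✓), payload 000001.
Byte 3: 0xB3 = 10110011 (10xxxxxx ✓), payload 110011.
Byte 4: 0xBD = 10111101 (10xxxxxx ✓), payload 111101.
Concatenate: 001000001110011111101 = 0x41CFD (21 bits → U+41CFD).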